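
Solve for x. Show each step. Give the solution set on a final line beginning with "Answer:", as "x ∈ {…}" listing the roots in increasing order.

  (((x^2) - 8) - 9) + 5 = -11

Step 1. [(((x^2) - 8) - 9) + 5 = -11] +5 is outermost — subtract 5 both sides ⇒ sub: ((x^2) - 8) - 9 = -16.
Step 2. [((x^2) - 8) - 9 = -16] peel the -9: add 9 from each side ⇒ sub: (x^2) - 8 = -7.
Step 3. [(x^2) - 8 = -7] -8 is outermost — add 8 both sides ⇒ sub: x^2 = 1.
Step 4. [x^2 = 1] √ both sides: 1 ≥ 0 gives two branches. So sqrt: x = 1 or -1.

Answer: x ∈ {-1, 1}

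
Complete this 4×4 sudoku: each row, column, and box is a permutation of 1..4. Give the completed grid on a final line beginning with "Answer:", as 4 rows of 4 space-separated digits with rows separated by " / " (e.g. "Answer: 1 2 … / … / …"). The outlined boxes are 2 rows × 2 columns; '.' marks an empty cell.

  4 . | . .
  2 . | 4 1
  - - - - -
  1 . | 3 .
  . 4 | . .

Step 1. [r4c4∈{2}] only 2 remains possible at r4c4, so r4c4=2.
Step 2. [r2c2∈{3}] nothing but 3 survives at r2c2 ⇒ r2c2=3.
Step 3. [r1c2∈{1}] r1c2 is down to just 1. So r1c2=1.
Step 4. [r4c3∈{1}] r4c3 is down to just 1. So r4c3=1.
Step 5. [r1c4∈{3}] r1c4 has the single candidate 3 ⇒ r1c4=3.
Step 6. [r1c3∈{2}] only 2 remains possible at r1c3, so r1c3=2.
Step 7. [r3c2∈{2}] only 2 remains possible at r3c2 ⇒ r3c2=2.
Step 8. [r4c1∈{3}] r4c1 has the single candidate 3, so r4c1=3.
Step 9. [r3c4∈{4}] r3c4's peers cover all but 4. So r3c4=4.

Answer: 4 1 2 3 / 2 3 4 1 / 1 2 3 4 / 3 4 1 2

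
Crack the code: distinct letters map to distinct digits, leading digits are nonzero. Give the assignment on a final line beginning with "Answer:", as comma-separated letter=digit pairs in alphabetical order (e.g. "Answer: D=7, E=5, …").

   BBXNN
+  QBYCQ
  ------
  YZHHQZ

Step 1. [col 1: N + Q ≡ Z (mod 10)] column 1 (N + Q ≡ Z (mod 10), carry-in 0) doesn't pin N yet; pick N=8 and continue. So N=8.
Step 2. [Y] adding two 5-digit numbers gives at most 5+1 digits, and here it does — Y is that final carry and must be 1. So Y=1.
Step 3. [col 1: N + Q ≡ Z (mod 10)] Q=5 is one option consistent with column 1 (N + Q ≡ Z (mod 10), carry-in 0) — take it, so Q=5.
Step 4. [col 1: N + Q ≡ Z (mod 10)] column 1 reads N+Q+carry(0)=Z with N=8, Q=5; with digits 1,5,8 already taken and all letters distinct, the only value for Z is 3 ⇒ Z=3.
Step 5. [col 2: N + C ≡ Q (mod 10)] from column 2 (N=8, Q=5, carry-in 1, digits 1,3,5,8 already taken and all letters distinct): C must equal 6 ⇒ C=6.
Step 6. [col 3: X + Y ≡ H (mod 10)] column 3 (X + Y ≡ H (mod 10), carry-in 1) doesn't pin H yet; pick H=4 and continue. So H=4.
Step 7. [col 3: X + Y ≡ H (mod 10)] in column 3 we have X+Y≡H with carry-in 1; given Y=1, H=4 and digits 1,3,4,5,6,8 already taken and all letters distinct, that pins X to 2, so X=2.
Step 8. [col 4: B + B ≡ H (mod 10)] column 4 reads B+B+carry(0)=H with H=4; with digits 1,2,3,4,5,6,8 already taken and all letters distinct, the only value for B is 7 ⇒ B=7.

Answer: B=7, C=6, H=4, N=8, Q=5, X=2, Y=1, Z=3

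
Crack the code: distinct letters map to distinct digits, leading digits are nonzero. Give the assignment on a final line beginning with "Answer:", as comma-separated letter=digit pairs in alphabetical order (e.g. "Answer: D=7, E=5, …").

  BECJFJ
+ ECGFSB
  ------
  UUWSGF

Step 1. [col 1: J + B ≡ F (mod 10)] no forcing yet in column 1 (carry-in 0); J=6 is free and consistent — try it ⇒ J=6.
Step 2. [col 1: J + B ≡ F (mod 10)] several values work for F in column 1 (J + B ≡ F (mod 10), carry-in 0); try F=4 ⇒ F=4.
Step 3. [col 1: J + B ≡ F (mod 10)] column 1: given J=6, F=4, carry-in 0, and digits 4,6 already taken and all letters distinct, J+B≡F (mod 10) forces B=8, so B=8.
Step 4. [col 2: F + S ≡ G (mod 10)] no forcing yet in column 2 (carry-in 1); G=5 is free and consistent — try it ⇒ G=5.
Step 5. [col 2: F + S ≡ G (mod 10)] in column 2 we have F+S≡G with carry-in 1; given F=4, G=5 and digits 4,5,6,8 already taken and all letters distinct, that pins S to 0. So S=0.
Step 6. [col 4: C + G ≡ W (mod 10)] no forcing yet in column 4 (carry-in 1); C=7 is free and consistent — try it ⇒ C=7.
Step 7. [col 4: C + G ≡ W (mod 10)] column 4: given C=7, G=5, carry-in 1, and digits 0,4,5,6,7,8 already taken and all letters distinct, C+G≡W (mod 10) forces W=3, so W=3.
Step 8. [col 5: E + C ≡ U (mod 10)] from column 5 (C=7, carry-in 1, digits 0,3,4,5,6,7,8 already taken and all letters distinct): U must equal 9, so U=9.
Step 9. [col 5: E + C ≡ U (mod 10)] from column 5 (C=7, U=9, carry-in 1, digits 0,3,4,5,6,7,8,9 already taken and all letters distinct): E must equal 1 ⇒ E=1.

Answer: B=8, C=7, E=1, F=4, G=5, J=6, S=0, U=9, W=3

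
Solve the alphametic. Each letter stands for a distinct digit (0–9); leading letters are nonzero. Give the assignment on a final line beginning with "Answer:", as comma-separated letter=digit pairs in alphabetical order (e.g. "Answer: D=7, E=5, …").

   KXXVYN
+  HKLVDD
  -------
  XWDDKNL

Step 1. [col 1: N + D ≡ L (mod 10)] no forcing yet in column 1 (carry-in 0); D=5 is free and consistent — try it ⇒ D=5.
Step 2. [X] the sum has 7 digits but both addends have 6; that extra leading digit X is the final carry, namely 1. So X=1.
Step 3. [col 1: N + D ≡ L (mod 10)] several values work for N in column 1 (N + D ≡ L (mod 10), carry-in 0); try N=8, so N=8.
Step 4. [col 1: N + D ≡ L (mod 10)] column 1 reads N+D+carry(0)=L with N=8, D=5; with digits 1,5,8 already taken and all letters distinct, the only value for L is 3, so L=3.
Step 5. [col 2: Y + D ≡ N (mod 10)] from column 2 (D=5, N=8, carry-in 1, digits 1,3,5,8 already taken and all letters distinct): Y must equal 2 ⇒ Y=2.
Step 6. [col 3: V + V ≡ K (mod 10)] from column 3 (nothing yet, carry-in 0, digits 1,2,3,5,8 already taken and all letters distinct): K must equal 4 ⇒ K=4.
Step 7. [col 3: V + V ≡ K (mod 10)] in column 3 we have V+V≡K with carry-in 0; given K=4 and digits 1,2,3,4,5,8 already taken and all letters distinct, that pins V to 7, so V=7.
Step 8. [col 6: K + H ≡ W (mod 10)] in column 6 we have K+H≡W with carry-in 0; given K=4 and digits 1,2,3,4,5,7,8 already taken and all letters distinct, that pins W to 0, so W=0.
Step 9. [col 6: K + H ≡ W (mod 10)] from column 6 (K=4, W=0, carry-in 0, digits 0,1,2,3,4,5,7,8 already taken and all letters distinct): H must equal 6, so H=6.

Answer: D=5, H=6, K=4, L=3, N=8, V=7, W=0, X=1, Y=2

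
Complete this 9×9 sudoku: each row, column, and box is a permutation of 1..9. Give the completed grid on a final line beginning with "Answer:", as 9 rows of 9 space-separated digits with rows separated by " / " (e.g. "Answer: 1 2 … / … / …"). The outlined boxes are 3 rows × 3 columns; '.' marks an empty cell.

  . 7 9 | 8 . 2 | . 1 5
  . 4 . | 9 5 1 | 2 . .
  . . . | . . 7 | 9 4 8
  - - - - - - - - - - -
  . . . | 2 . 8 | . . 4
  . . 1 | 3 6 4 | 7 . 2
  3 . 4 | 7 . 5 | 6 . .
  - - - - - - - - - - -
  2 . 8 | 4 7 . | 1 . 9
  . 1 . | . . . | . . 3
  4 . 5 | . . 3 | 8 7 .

Step 1. [r1c1∈{6}] nothing but 6 survives at r1c1. So r1c1=6.
Step 2. [r9c9∈{6}] r9c9 has the single candidate 6, so r9c9=6.
Step 3. [r9c2∈{9}] nothing but 9 survives at r9c2. So r9c2=9.
Step 4. [r7c8∈{5}] only 5 remains possible at r7c8 ⇒ r7c8=5.
Step 5. [r1c7∈{3}] nothing but 3 survives at r1c7. So r1c7=3.
Step 6. [r4c5∈{1,9}] row 4 places 1 nowhere but r4c5 ⇒ r4c5=1.
Step 7. [r7c6∈{6}] nothing but 6 survives at r7c6 ⇒ r7c6=6.
Step 8. [r8c1∈{7}] only 7 remains possible at r8c1. So r8c1=7.
Step 9. [r8c5∈{2,8,9}] 8 has one home in row 8: r8c5 ⇒ r8c5=8.
Step 10. [r3c5∈{3}] only 3 remains possible at r3c5 ⇒ r3c5=3.
Step 11. [r6c2∈{2,8}] in row 6, 2 fits only at r6c2 ⇒ r6c2=2.
Step 12. [r5c2∈{5,8}] 8 has one home in col 2: r5c2 ⇒ r5c2=8.
Step 13. [r5c1∈{5,9}] r5c1 is the only open cell in row 5 admitting 5, so r5c1=5.
Step 14. [r5c8∈{9}] r5c8 has the single candidate 9 ⇒ r5c8=9.
Step 15. [r4c2∈{6}] r4c2 is down to just 6. So r4c2=6.
Step 16. [r6c5∈{9}] r6c5 is down to just 9. So r6c5=9.
Step 17. [r3c1∈{1}] r3c1 has the single candidate 1, so r3c1=1.
Step 18. [r8c6∈{9}] only 9 remains possible at r8c6 ⇒ r8c6=9.
Step 19. [r2c1∈{8}] only 8 remains possible at r2c1 ⇒ r2c1=8.
Step 20. [r3c4∈{6}] r3c4 is down to just 6 ⇒ r3c4=6.
Step 21. [r6c9∈{1}] only 1 remains possible at r6c9, so r6c9=1.
Step 22. [r6c8∈{8}] only 8 remains possible at r6c8 ⇒ r6c8=8.
Step 23. [r8c3∈{6}] nothing but 6 survives at r8c3, so r8c3=6.
Step 24. [r4c7∈{5}] r4c7's peers cover all but 5 ⇒ r4c7=5.
Step 25. [r3c3∈{2}] only 2 remains possible at r3c3, so r3c3=2.
Step 26. [r4c1∈{9}] r4c1 is down to just 9, so r4c1=9.
Step 27. [r2c9∈{7}] nothing but 7 survives at r2c9, so r2c9=7.
Step 28. [r2c3∈{3}] r2c3 has the single candidate 3 ⇒ r2c3=3.
Step 29. [r4c8∈{3}] r4c8 is down to just 3. So r4c8=3.
Step 30. [r3c2∈{5}] r3c2's peers cover all but 5 ⇒ r3c2=5.
Step 31. [r2c8∈{6}] r2c8 is down to just 6 ⇒ r2c8=6.
Step 32. [r7c2∈{3}] r7c2 has the single candidate 3. So r7c2=3.
Step 33. [r9c4∈{1}] r9c4 has the single candidate 1. So r9c4=1.
Step 34. [r8c7∈{4}] only 4 remains possible at r8c7, so r8c7=4.
Step 35. [r8c4∈{5}] r8c4 has the single candidate 5. So r8c4=5.
Step 36. [r8c8∈{2}] r8c8 is down to just 2 ⇒ r8c8=2.
Step 37. [r4c3∈{7}] only 7 remains possible at r4c3 ⇒ r4c3=7.
Step 38. [r1c5∈{4}] only 4 remains possible at r1c5 ⇒ r1c5=4.
Step 39. [r9c5∈{2}] r9c5 is down to just 2, so r9c5=2.

Answer: 6 7 9 8 4 2 3 1 5 / 8 4 3 9 5 1 2 6 7 / 1 5 2 6 3 7 9 4 8 / 9 6 7 2 1 8 5 3 4 / 5 8 1 3 6 4 7 9 2 / 3 2 4 7 9 5 6 8 1 / 2 3 8 4 7 6 1 5 9 / 7 1 6 5 8 9 4 2 3 / 4 9 5 1 2 3 8 7 6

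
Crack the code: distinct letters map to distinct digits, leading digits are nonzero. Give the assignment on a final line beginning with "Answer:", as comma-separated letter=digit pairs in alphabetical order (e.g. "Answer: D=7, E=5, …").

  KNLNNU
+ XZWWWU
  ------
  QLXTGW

Step 1. [col 1: U + U ≡ W (mod 10)] no forcing yet in column 1 (carry-in 0); U=3 is free and consistent — try it. So U=3.
Step 2. [col 1: U + U ≡ W (mod 10)] from column 1 (U=3, carry-in 0, digits 3 already taken and all letters distinct): W must equal 6. So W=6.
Step 3. [col 2: N + W ≡ G (mod 10)] column 2 (N + W ≡ G (mod 10), carry-in 0) doesn't pin G yet; pick G=4 and continue. So G=4.
Step 4. [col 2: N + W ≡ G (mod 10)] column 2 reads N+W+carry(0)=G with W=6, G=4; with digits 3,4,6 already taken and all letters distinct, the only value for N is 8. So N=8.
Step 5. [col 3: N + W ≡ T (mod 10)] from column 3 (N=8, W=6, carry-in 1, digits 3,4,6,8 already taken and all letters distinct): T must equal 5. So T=5.
Step 6. [col 4: L + W ≡ X (mod 10)] several values work for L in column 4 (L + W ≡ X (mod 10), carry-in 1); try L=0. So L=0.
Step 7. [col 4: L + W ≡ X (mod 10)] in column 4 we have L+W≡X with carry-in 1; given L=0, W=6 and digits 0,3,4,5,6,8 already taken and all letters distinct, that pins X to 7, so X=7.
Step 8. [col 5: N + Z ≡ L (mod 10)] in column 5 we have N+Z≡L with carry-in 0; given N=8, L=0 and digits 0,3,4,5,6,7,8 already taken and all letters distinct, that pins Z to 2. So Z=2.
Step 9. [col 6: K + X ≡ Q (mod 10)] column 6: given X=7, carry-in 1, and digits 0,2,3,4,5,6,7,8 already taken and all letters distinct, K+X≡Q (mod 10) forces K=1, so K=1.
Step 10. [col 6: K + X ≡ Q (mod 10)] column 6: given K=1, X=7, carry-in 1, and digits 0,1,2,3,4,5,6,7,8 already taken and all letters distinct, K+X≡Q (mod 10) forces Q=9. So Q=9.

Answer: G=4, K=1, L=0, N=8, Q=9, T=5, U=3, W=6, X=7, Z=2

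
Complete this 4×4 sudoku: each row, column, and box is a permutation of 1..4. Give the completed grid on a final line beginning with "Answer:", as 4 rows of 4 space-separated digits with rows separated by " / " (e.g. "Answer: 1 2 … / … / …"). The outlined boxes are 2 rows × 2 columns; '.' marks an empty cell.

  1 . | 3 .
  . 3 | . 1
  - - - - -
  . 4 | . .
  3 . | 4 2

Step 1. [r3c1∈{2}] only 2 remains possible at r3c1. So r3c1=2.
Step 2. [r3c3∈{1}] r3c3's peers cover all but 1. So r3c3=1.
Step 3. [r1c2∈{2}] r1c2 has the single candidate 2. So r1c2=2.
Step 4. [r3c4∈{3}] r3c4 is down to just 3, so r3c4=3.
Step 5. [r2c1∈{4}] r2c1 has the single candidate 4, so r2c1=4.
Step 6. [r4c2∈{1}] r4c2's peers cover all but 1 ⇒ r4c2=1.
Step 7. [r2c3∈{2}] r2c3's peers cover all but 2 ⇒ r2c3=2.
Step 8. [r1c4∈{4}] r1c4 is down to just 4, so r1c4=4.

Answer: 1 2 3 4 / 4 3 2 1 / 2 4 1 3 / 3 1 4 2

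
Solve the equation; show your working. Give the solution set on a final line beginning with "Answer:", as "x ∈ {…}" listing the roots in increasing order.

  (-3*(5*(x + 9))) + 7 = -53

Step 1. [(-3*(5*(x + 9))) + 7 = -53] 7 comes off first (subtract 7) ⇒ sub: -3*(5*(x + 9)) = -60.
Step 2. [-3*(5*(x + 9)) = -60] -3 out front; divide by -3, so div: 5*(x + 9) = 20.
Step 3. [5*(x + 9) = 20] leading coefficient 5: divide by 5, so div: x + 9 = 4.
Step 4. [x + 9 = 4] subtract 9: x sits inside (… + 9), so sub: x = -5.

Answer: x ∈ {-5}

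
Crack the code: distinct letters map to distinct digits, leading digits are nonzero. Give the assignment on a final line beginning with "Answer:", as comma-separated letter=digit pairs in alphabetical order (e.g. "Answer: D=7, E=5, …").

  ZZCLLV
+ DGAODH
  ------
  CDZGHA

Step 1. [col 1: V + H ≡ A (mod 10)] no forcing yet in column 1 (carry-in 0); V=8 is free and consistent — try it, so V=8.
Step 2. [col 1: V + H ≡ A (mod 10)] column 1 (V + H ≡ A (mod 10), carry-in 0) doesn't pin H yet; pick H=9 and continue, so H=9.
Step 3. [col 1: V + H ≡ A (mod 10)] column 1 reads V+H+carry(0)=A with V=8, H=9; with digits 8,9 already taken and all letters distinct, the only value for A is 7. So A=7.
Step 4. [col 2: L + D ≡ H (mod 10)] D=2 is one option consistent with column 2 (L + D ≡ H (mod 10), carry-in 1) — take it. So D=2.
Step 5. [col 2: L + D ≡ H (mod 10)] column 2: given D=2, H=9, carry-in 1, and digits 2,7,8,9 already taken and all letters distinct, L+D≡H (mod 10) forces L=6 ⇒ L=6.
Step 6. [col 3: L + O ≡ G (mod 10)] O=4 is one option consistent with column 3 (L + O ≡ G (mod 10), carry-in 0) — take it ⇒ O=4.
Step 7. [col 3: L + O ≡ G (mod 10)] column 3 reads L+O+carry(0)=G with L=6, O=4; with digits 2,4,6,7,8,9 already taken and all letters distinct, the only value for G is 0 ⇒ G=0.
Step 8. [col 4: C + A ≡ Z (mod 10)] column 4 (C + A ≡ Z (mod 10), carry-in 1) doesn't pin C yet; pick C=3 and continue, so C=3.
Step 9. [col 4: C + A ≡ Z (mod 10)] column 4 reads C+A+carry(1)=Z with C=3, A=7; with digits 0,2,3,4,6,7,8,9 already taken and all letters distinct, the only value for Z is 1 ⇒ Z=1.

Answer: A=7, C=3, D=2, G=0, H=9, L=6, O=4, V=8, Z=1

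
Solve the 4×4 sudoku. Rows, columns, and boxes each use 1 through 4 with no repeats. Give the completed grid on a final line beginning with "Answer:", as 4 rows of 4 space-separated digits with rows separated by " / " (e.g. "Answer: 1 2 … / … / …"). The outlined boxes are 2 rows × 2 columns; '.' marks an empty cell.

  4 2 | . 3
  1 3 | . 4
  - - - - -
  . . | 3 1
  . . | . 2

Step 1. [r4c2∈{1,4}] 1 has one home in row 4: r4c2, so r4c2=1.
Step 2. [r3c2∈{4}] r3c2's peers cover all but 4, so r3c2=4.
Step 3. [r4c3∈{4}] nothing but 4 survives at r4c3 ⇒ r4c3=4.
Step 4. [r1c3∈{1}] only 1 remains possible at r1c3, so r1c3=1.
Step 5. [r2c3∈{2}] r2c3's peers cover all but 2. So r2c3=2.
Step 6. [r3c1∈{2}] nothing but 2 survives at r3c1. So r3c1=2.
Step 7. [r4c1∈{3}] r4c1 has the single candidate 3 ⇒ r4c1=3.

Answer: 4 2 1 3 / 1 3 2 4 / 2 4 3 1 / 3 1 4 2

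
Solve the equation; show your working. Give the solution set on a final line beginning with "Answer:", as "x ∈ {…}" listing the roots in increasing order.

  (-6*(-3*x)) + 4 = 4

Step 1. [(-6*(-3*x)) + 4 = 4] +4 is outermost — subtract 4 both sides ⇒ sub: -6*(-3*x) = 0.
Step 2. [-6*(-3*x) = 0] LHS = -6·(…); ÷-6 both sides. So div: -3*x = 0.
Step 3. [-3*x = 0] divide by the outer -3. So div: x = 0.

Answer: x ∈ {0}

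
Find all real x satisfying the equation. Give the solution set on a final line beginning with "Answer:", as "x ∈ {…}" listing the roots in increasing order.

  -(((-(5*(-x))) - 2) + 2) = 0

Step 1. [-(((-(5*(-x))) - 2) + 2) = 0] leading − — multiply by −1. So neg: ((-(5*(-x))) - 2) + 2 = 0.
Step 2. [((-(5*(-x))) - 2) + 2 = 0] 2 comes off first (subtract 2) ⇒ sub: (-(5*(-x))) - 2 = -2.
Step 3. [(-(5*(-x))) - 2 = -2] the outer -2 inverts by adding 2, so sub: -(5*(-x)) = 0.
Step 4. [-(5*(-x)) = 0] LHS negated; negate both sides ⇒ neg: 5*(-x) = 0.
Step 5. [5*(-x) = 0] 5·(inner) — divide through by 5. So div: -x = 0.
Step 6. [-x = 0] leading − — multiply by −1, so neg: x = 0.

Answer: x ∈ {0}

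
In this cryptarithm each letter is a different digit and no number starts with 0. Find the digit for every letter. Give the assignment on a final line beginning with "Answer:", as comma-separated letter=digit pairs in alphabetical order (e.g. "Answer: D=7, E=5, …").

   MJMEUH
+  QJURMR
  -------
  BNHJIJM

Step 1. [col 1: H + R ≡ M (mod 10)] column 1 (H + R ≡ M (mod 10), carry-in 0) doesn't pin R yet; pick R=6 and continue. So R=6.
Step 2. [col 1: H + R ≡ M (mod 10)] column 1 (H + R ≡ M (mod 10), carry-in 0) doesn't pin M yet; pick M=5 and continue, so M=5.
Step 3. [col 1: H + R ≡ M (mod 10)] from column 1 (R=6, M=5, carry-in 0, digits 5,6 already taken and all letters distinct): H must equal 9. So H=9.
Step 4. [col 2: U + M ≡ J (mod 10)] column 2 (U + M ≡ J (mod 10), carry-in 1) doesn't pin U yet; pick U=8 and continue, so U=8.
Step 5. [B] adding two 6-digit numbers gives at most 6+1 digits, and here it does — B is that final carry and must be 1, so B=1.
Step 6. [col 2: U + M ≡ J (mod 10)] in column 2 we have U+M≡J with carry-in 1; given U=8, M=5 and digits 1,5,6,8,9 already taken and all letters distinct, that pins J to 4 ⇒ J=4.
Step 7. [col 3: E + R ≡ I (mod 10)] E=3 is one option consistent with column 3 (E + R ≡ I (mod 10), carry-in 1) — take it ⇒ E=3.
Step 8. [col 3: E + R ≡ I (mod 10)] from column 3 (E=3, R=6, carry-in 1, digits 1,3,4,5,6,8,9 already taken and all letters distinct): I must equal 0, so I=0.
Step 9. [col 6: M + Q ≡ N (mod 10)] N=2 is one option consistent with column 6 (M + Q ≡ N (mod 10), carry-in 0) — take it ⇒ N=2.
Step 10. [col 6: M + Q ≡ N (mod 10)] from column 6 (M=5, N=2, carry-in 0, digits 0,1,2,3,4,5,6,8,9 already taken and all letters distinct): Q must equal 7. So Q=7.

Answer: B=1, E=3, H=9, I=0, J=4, M=5, N=2, Q=7, R=6, U=8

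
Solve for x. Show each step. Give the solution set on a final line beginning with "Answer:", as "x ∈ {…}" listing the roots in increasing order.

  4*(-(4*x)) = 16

Step 1. [4*(-(4*x)) = 16] 4·(inner) — divide through by 4, so div: -(4*x) = 4.
Step 2. [-(4*x) = 4] flip signs both sides ⇒ neg: 4*x = -4.
Step 3. [4*x = -4] LHS = 4·(…); ÷4 both sides ⇒ div: x = -1.

Answer: x ∈ {-1}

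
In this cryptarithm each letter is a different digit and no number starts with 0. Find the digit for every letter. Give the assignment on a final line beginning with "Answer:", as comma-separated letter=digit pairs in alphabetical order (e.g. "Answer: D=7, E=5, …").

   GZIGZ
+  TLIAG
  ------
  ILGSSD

Step 1. [I] I is the leading digit of a 6-digit sum of two 5-digit numbers; the final carry is exactly 1, so I=1.
Step 2. [col 1: Z + G ≡ D (mod 10)] no forcing yet in column 1 (carry-in 0); Z=2 is free and consistent — try it, so Z=2.
Step 3. [col 1: Z + G ≡ D (mod 10)] several values work for G in column 1 (Z + G ≡ D (mod 10), carry-in 0); try G=7. So G=7.
Step 4. [col 1: Z + G ≡ D (mod 10)] column 1 reads Z+G+carry(0)=D with Z=2, G=7; with digits 1,2,7 already taken and all letters distinct, the only value for D is 9. So D=9.
Step 5. [col 2: G + A ≡ S (mod 10)] several values work for S in column 2 (G + A ≡ S (mod 10), carry-in 0); try S=3, so S=3.
Step 6. [col 2: G + A ≡ S (mod 10)] from column 2 (G=7, S=3, carry-in 0, digits 1,2,3,7,9 already taken and all letters distinct): A must equal 6 ⇒ A=6.
Step 7. [col 4: Z + L ≡ G (mod 10)] from column 4 (Z=2, G=7, carry-in 0, digits 1,2,3,6,7,9 already taken and all letters distinct): L must equal 5, so L=5.
Step 8. [col 5: G + T ≡ L (mod 10)] from column 5 (G=7, L=5, carry-in 0, digits 1,2,3,5,6,7,9 already taken and all letters distinct): T must equal 8. So T=8.

Answer: A=6, D=9, G=7, I=1, L=5, S=3, T=8, Z=2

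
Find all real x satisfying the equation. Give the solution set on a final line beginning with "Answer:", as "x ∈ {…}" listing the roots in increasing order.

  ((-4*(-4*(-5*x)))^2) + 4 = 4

Step 1. [((-4*(-4*(-5*x)))^2) + 4 = 4] the outer +4 inverts by subtracting 4, so sub: (-4*(-4*(-5*x)))^2 = 0.
Step 2. [(-4*(-4*(-5*x)))^2 = 0] LHS squared, RHS 0 ≥ 0: apply √ (±). So sqrt: -4*(-4*(-5*x)) = 0.
Step 3. [-4*(-4*(-5*x)) = 0] -4·(inner) — divide through by -4 ⇒ div: -4*(-5*x) = 0.
Step 4. [-4*(-5*x) = 0] divide by the outer -4, so div: -5*x = 0.
Step 5. [-5*x = 0] leading coefficient -5: divide by -5 ⇒ div: x = 0.

Answer: x ∈ {0}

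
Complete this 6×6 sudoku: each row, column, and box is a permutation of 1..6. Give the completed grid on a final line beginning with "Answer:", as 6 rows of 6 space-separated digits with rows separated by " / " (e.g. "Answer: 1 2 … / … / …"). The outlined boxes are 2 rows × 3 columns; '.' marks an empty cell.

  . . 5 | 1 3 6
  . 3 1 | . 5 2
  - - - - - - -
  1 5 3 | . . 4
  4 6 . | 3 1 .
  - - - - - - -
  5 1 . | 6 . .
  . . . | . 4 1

Step 1. [r6c2∈{2}] r6c2's peers cover all but 2, so r6c2=2.
Step 2. [r6c1∈{3,6}] r6c1 is the only open cell in row 6 admitting 3, so r6c1=3.
Step 3. [r5c5∈{2}] r5c5's peers cover all but 2, so r5c5=2.
Step 4. [r2c1∈{6}] r2c1 is down to just 6 ⇒ r2c1=6.
Step 5. [r4c3∈{2}] nothing but 2 survives at r4c3. So r4c3=2.
Step 6. [r5c3∈{4}] r5c3 has the single candidate 4. So r5c3=4.
Step 7. [r3c5∈{6}] nothing but 6 survives at r3c5 ⇒ r3c5=6.
Step 8. [r3c4∈{2}] r3c4's peers cover all but 2, so r3c4=2.
Step 9. [r1c2∈{4}] r1c2 has the single candidate 4. So r1c2=4.
Step 10. [r5c6∈{3}] only 3 remains possible at r5c6 ⇒ r5c6=3.
Step 11. [r4c6∈{5}] r4c6 is down to just 5, so r4c6=5.
Step 12. [r2c4∈{4}] r2c4's peers cover all but 4, so r2c4=4.
Step 13. [r6c3∈{6}] only 6 remains possible at r6c3. So r6c3=6.
Step 14. [r1c1∈{2}] r1c1's peers cover all but 2, so r1c1=2.
Step 15. [r6c4∈{5}] r6c4 has the single candidate 5, so r6c4=5.

Answer: 2 4 5 1 3 6 / 6 3 1 4 5 2 / 1 5 3 2 6 4 / 4 6 2 3 1 5 / 5 1 4 6 2 3 / 3 2 6 5 4 1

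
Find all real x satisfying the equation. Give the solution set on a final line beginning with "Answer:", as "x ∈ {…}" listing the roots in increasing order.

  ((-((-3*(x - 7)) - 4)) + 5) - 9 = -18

Step 1. [((-((-3*(x - 7)) - 4)) + 5) - 9 = -18] 9 comes off first (add 9) ⇒ sub: (-((-3*(x - 7)) - 4)) + 5 = -9.
Step 2. [(-((-3*(x - 7)) - 4)) + 5 = -9] the outer +5 inverts by subtracting 5 ⇒ sub: -((-3*(x - 7)) - 4) = -14.
Step 3. [-((-3*(x - 7)) - 4) = -14] leading − — multiply by −1 ⇒ neg: (-3*(x - 7)) - 4 = 14.
Step 4. [(-3*(x - 7)) - 4 = 14] the outer -4 inverts by adding 4. So sub: -3*(x - 7) = 18.
Step 5. [-3*(x - 7) = 18] leading coefficient -3: divide by -3, so div: x - 7 = -6.
Step 6. [x - 7 = -6] add 7: x sits inside (… - 7). So sub: x = 1.

Answer: x ∈ {1}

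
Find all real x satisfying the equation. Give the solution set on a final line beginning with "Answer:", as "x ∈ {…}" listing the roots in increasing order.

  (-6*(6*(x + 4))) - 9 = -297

Step 1. [(-6*(6*(x + 4))) - 9 = -297] add 9: x sits inside (… - 9) ⇒ sub: -6*(6*(x + 4)) = -288.
Step 2. [-6*(6*(x + 4)) = -288] divide by the outer -6 ⇒ div: 6*(x + 4) = 48.
Step 3. [6*(x + 4) = 48] 6 out front; divide by 6 ⇒ div: x + 4 = 8.
Step 4. [x + 4 = 8] peel the +4: subtract 4 from each side. So sub: x = 4.

Answer: x ∈ {4}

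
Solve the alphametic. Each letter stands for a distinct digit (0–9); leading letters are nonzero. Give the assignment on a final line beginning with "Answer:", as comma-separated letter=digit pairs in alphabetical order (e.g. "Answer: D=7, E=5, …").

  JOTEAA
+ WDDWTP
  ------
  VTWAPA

Step 1. [col 1: A + P ≡ A (mod 10)] in column 1 we have A+P≡A with carry-in 0; given nothing yet and all letters distinct, none taken yet, that pins P to 0, so P=0.
Step 2. [col 1: A + P ≡ A (mod 10)] A=9 is one option consistent with column 1 (A + P ≡ A (mod 10), carry-in 0) — take it ⇒ A=9.
Step 3. [col 2: A + T ≡ P (mod 10)] in column 2 we have A+T≡P with carry-in 0; given A=9, P=0 and digits 0,9 already taken and all letters distinct, that pins T to 1. So T=1.
Step 4. [col 3: E + W ≡ A (mod 10)] several values work for W in column 3 (E + W ≡ A (mod 10), carry-in 1); try W=5. So W=5.
Step 5. [col 3: E + W ≡ A (mod 10)] in column 3 we have E+W≡A with carry-in 1; given W=5, A=9 and digits 0,1,5,9 already taken and all letters distinct, that pins E to 3 ⇒ E=3.
Step 6. [col 4: T + D ≡ W (mod 10)] column 4 reads T+D+carry(0)=W with T=1, W=5; with digits 0,1,3,5,9 already taken and all letters distinct, the only value for D is 4, so D=4.
Step 7. [col 5: O + D ≡ T (mod 10)] in column 5 we have O+D≡T with carry-in 0; given D=4, T=1 and digits 0,1,3,4,5,9 already taken and all letters distinct, that pins O to 7 ⇒ O=7.
Step 8. [col 6: J + W ≡ V (mod 10)] no forcing yet in column 6 (carry-in 1); J=2 is free and consistent — try it ⇒ J=2.
Step 9. [col 6: J + W ≡ V (mod 10)] from column 6 (J=2, W=5, carry-in 1, digits 0,1,2,3,4,5,7,9 already taken and all letters distinct): V must equal 8 ⇒ V=8.

Answer: A=9, D=4, E=3, J=2, O=7, P=0, T=1, V=8, W=5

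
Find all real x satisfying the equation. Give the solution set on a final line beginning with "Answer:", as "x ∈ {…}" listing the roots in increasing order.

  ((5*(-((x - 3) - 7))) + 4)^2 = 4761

Step 1. [((5*(-((x - 3) - 7))) + 4)^2 = 4761] √ both sides: 4761 ≥ 0 gives two branches ⇒ sqrt: (5*(-((x - 3) - 7))) + 4 = 69 or -69.
Step 2. [(5*(-((x - 3) - 7))) + 4 = 69 or -69] +4 is outermost — subtract 4 both sides, so sub: 5*(-((x - 3) - 7)) = 65 or -73.
Step 3. [5*(-((x - 3) - 7)) = 65 or -73] divide by the outer 5 ⇒ div: -((x - 3) - 7) = 13 or -73/5.
Step 4. [-((x - 3) - 7) = 13 or -73/5] leading − — multiply by −1. So neg: (x - 3) - 7 = -13 or 73/5.
Step 5. [(x - 3) - 7 = -13 or 73/5] add 7: x sits inside (… - 7) ⇒ sub: x - 3 = -6 or 108/5.
Step 6. [x - 3 = -6 or 108/5] the outer -3 inverts by adding 3, so sub: x = -3 or 123/5.

Answer: x ∈ {-3, 123/5}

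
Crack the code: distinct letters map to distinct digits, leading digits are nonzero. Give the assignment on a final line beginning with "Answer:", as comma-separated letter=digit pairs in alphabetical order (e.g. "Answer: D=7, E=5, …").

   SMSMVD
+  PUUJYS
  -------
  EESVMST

Step 1. [col 1: D + S ≡ T (mod 10)] column 1 (D + S ≡ T (mod 10), carry-in 0) doesn't pin S yet; pick S=6 and continue, so S=6.
Step 2. [col 1: D + S ≡ T (mod 10)] no forcing yet in column 1 (carry-in 0); T=5 is free and consistent — try it, so T=5.
Step 3. [col 1: D + S ≡ T (mod 10)] from column 1 (S=6, T=5, carry-in 0, digits 5,6 already taken and all letters distinct): D must equal 9 ⇒ D=9.
Step 4. [E] the sum has 7 digits but both addends have 6; that extra leading digit E is the final carry, namely 1, so E=1.
Step 5. [col 2: V + Y ≡ S (mod 10)] column 2 (V + Y ≡ S (mod 10), carry-in 1) doesn't pin V yet; pick V=3 and continue. So V=3.
Step 6. [col 2: V + Y ≡ S (mod 10)] in column 2 we have V+Y≡S with carry-in 1; given V=3, S=6 and digits 1,3,5,6,9 already taken and all letters distinct, that pins Y to 2, so Y=2.
Step 7. [col 3: M + J ≡ M (mod 10)] column 3 reads M+J+carry(0)=M with nothing yet; with digits 1,2,3,5,6,9 already taken and all letters distinct, the only value for J is 0. So J=0.
Step 8. [col 3: M + J ≡ M (mod 10)] M=8 is one option consistent with column 3 (M + J ≡ M (mod 10), carry-in 0) — take it ⇒ M=8.
Step 9. [col 4: S + U ≡ V (mod 10)] column 4 reads S+U+carry(0)=V with S=6, V=3; with digits 0,1,2,3,5,6,8,9 already taken and all letters distinct, the only value for U is 7 ⇒ U=7.
Step 10. [col 6: S + P ≡ E (mod 10)] column 6 reads S+P+carry(1)=E with S=6, E=1; with digits 0,1,2,3,5,6,7,8,9 already taken and all letters distinct, the only value for P is 4, so P=4.

Answer: D=9, E=1, J=0, M=8, P=4, S=6, T=5, U=7, V=3, Y=2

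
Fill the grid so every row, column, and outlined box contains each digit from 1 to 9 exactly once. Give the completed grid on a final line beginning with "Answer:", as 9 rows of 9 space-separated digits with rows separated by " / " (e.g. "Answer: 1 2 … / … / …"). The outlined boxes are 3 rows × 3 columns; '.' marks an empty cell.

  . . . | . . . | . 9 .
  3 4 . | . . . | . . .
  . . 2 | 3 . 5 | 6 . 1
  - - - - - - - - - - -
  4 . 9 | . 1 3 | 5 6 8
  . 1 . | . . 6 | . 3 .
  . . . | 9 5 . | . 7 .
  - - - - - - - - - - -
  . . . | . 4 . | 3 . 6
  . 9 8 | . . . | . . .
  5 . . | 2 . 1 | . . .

Step 1. [r8c6∈{7}] r8c6's peers cover all but 7. So r8c6=7.
Step 2. [r9c3∈{3,4,6,7}] 4 has one home in col 3: r9c3 ⇒ r9c3=4.
Step 3. [r1c2∈{5,6,7,8}] across col 2, 5 lands solely at r1c2 ⇒ r1c2=5.
Step 4. [r4c4∈{7}] nothing but 7 survives at r4c4 ⇒ r4c4=7.
Step 5. [r9c8∈{8}] r9c8 has the single candidate 8, so r9c8=8.
Step 6. [r9c2∈{3,6,7}] box 7 places 3 nowhere but r9c2. So r9c2=3.
Step 7. [r8c1∈{1,2,6}] across box 7, 6 lands solely at r8c1, so r8c1=6.
Step 8. [r4c2∈{2}] r4c2 is down to just 2 ⇒ r4c2=2.
Step 9. [r6c1∈{8}] nothing but 8 survives at r6c1 ⇒ r6c1=8.
Step 10. [r5c1∈{7}] nothing but 7 survives at r5c1. So r5c1=7.
Step 11. [r1c1∈{1}] r1c1 is down to just 1 ⇒ r1c1=1.
Step 12. [r9c5∈{6,9}] row 9 places 6 nowhere but r9c5 ⇒ r9c5=6.
Step 13. [r8c4∈{5}] r8c4 has the single candidate 5 ⇒ r8c4=5.
Step 14. [r7c4∈{8}] nothing but 8 survives at r7c4. So r7c4=8.
Step 15. [r5c4∈{4}] only 4 remains possible at r5c4 ⇒ r5c4=4.
Step 16. [r6c6∈{2}] r6c6 is down to just 2, so r6c6=2.
Step 17. [r5c5∈{8}] only 8 remains possible at r5c5, so r5c5=8.
Step 18. [r2c9∈{2,5,7}] r2c9 is the only open cell in col 9 admitting 5. So r2c9=5.
Step 19. [r2c8∈{2}] r2c8's peers cover all but 2, so r2c8=2.
Step 20. [r3c8∈{4}] r3c8 is down to just 4. So r3c8=4.
Step 21. [r6c7∈{1,4}] in row 6, 1 fits only at r6c7, so r6c7=1.
Step 22. [r7c2∈{7}] nothing but 7 survives at r7c2, so r7c2=7.
Step 23. [r3c5∈{7,9}] across row 3, 7 lands solely at r3c5 ⇒ r3c5=7.
Step 24. [r8c7∈{2,4}] in col 7, 4 fits only at r8c7 ⇒ r8c7=4.
Step 25. [r5c7∈{2,9}] in col 7, 2 fits only at r5c7, so r5c7=2.
Step 26. [r9c7∈{7,9}] col 7 places 9 nowhere but r9c7 ⇒ r9c7=9.
Step 27. [r1c4∈{6}] r1c4 has the single candidate 6 ⇒ r1c4=6.
Step 28. [r1c3∈{7}] r1c3's peers cover all but 7 ⇒ r1c3=7.
Step 29. [r1c7∈{8}] nothing but 8 survives at r1c7, so r1c7=8.
Step 30. [r2c6∈{8,9}] r2c6 is the only open cell in row 2 admitting 8 ⇒ r2c6=8.
Step 31. [r7c8∈{1,5}] across row 7, 5 lands solely at r7c8, so r7c8=5.
Step 32. [r6c2∈{6}] r6c2's peers cover all but 6. So r6c2=6.
Step 33. [r5c3∈{5}] r5c3 is down to just 5, so r5c3=5.
Step 34. [r1c5∈{2}] r1c5's peers cover all but 2. So r1c5=2.
Step 35. [r6c9∈{4}] r6c9's peers cover all but 4, so r6c9=4.
Step 36. [r6c3∈{3}] only 3 remains possible at r6c3. So r6c3=3.
Step 37. [r2c4∈{1}] nothing but 1 survives at r2c4 ⇒ r2c4=1.
Step 38. [r2c7∈{7}] r2c7 has the single candidate 7 ⇒ r2c7=7.
Step 39. [r9c9∈{7}] r9c9's peers cover all but 7 ⇒ r9c9=7.
Step 40. [r3c2∈{8}] r3c2 has the single candidate 8. So r3c2=8.
Step 41. [r7c1∈{2}] r7c1 has the single candidate 2. So r7c1=2.
Step 42. [r8c8∈{1}] r8c8 has the single candidate 1 ⇒ r8c8=1.
Step 43. [r1c6∈{4}] nothing but 4 survives at r1c6. So r1c6=4.
Step 44. [r1c9∈{3}] nothing but 3 survives at r1c9. So r1c9=3.
Step 45. [r2c3∈{6}] only 6 remains possible at r2c3, so r2c3=6.
Step 46. [r7c6∈{9}] r7c6's peers cover all but 9, so r7c6=9.
Step 47. [r3c1∈{9}] r3c1's peers cover all but 9. So r3c1=9.
Step 48. [r8c5∈{3}] r8c5 has the single candidate 3. So r8c5=3.
Step 49. [r8c9∈{2}] r8c9 is down to just 2. So r8c9=2.
Step 50. [r5c9∈{9}] only 9 remains possible at r5c9 ⇒ r5c9=9.
Step 51. [r2c5∈{9}] r2c5's peers cover all but 9 ⇒ r2c5=9.
Step 52. [r7c3∈{1}] only 1 remains possible at r7c3 ⇒ r7c3=1.

Answer: 1 5 7 6 2 4 8 9 3 / 3 4 6 1 9 8 7 2 5 / 9 8 2 3 7 5 6 4 1 / 4 2 9 7 1 3 5 6 8 / 7 1 5 4 8 6 2 3 9 / 8 6 3 9 5 2 1 7 4 / 2 7 1 8 4 9 3 5 6 / 6 9 8 5 3 7 4 1 2 / 5 3 4 2 6 1 9 8 7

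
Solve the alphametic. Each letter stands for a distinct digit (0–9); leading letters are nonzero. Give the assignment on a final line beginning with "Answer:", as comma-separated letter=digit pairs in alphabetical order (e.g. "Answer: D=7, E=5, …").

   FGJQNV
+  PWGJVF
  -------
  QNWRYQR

Step 1. [col 1: V + F ≡ R (mod 10)] column 1 (V + F ≡ R (mod 10), carry-in 0) doesn't pin R yet; pick R=2 and continue. So R=2.
Step 2. [col 1: V + F ≡ R (mod 10)] column 1 (V + F ≡ R (mod 10), carry-in 0) doesn't pin V yet; pick V=4 and continue ⇒ V=4.
Step 3. [Q] adding two 6-digit numbers gives at most 6+1 digits, and here it does — Q is that final carry and must be 1. So Q=1.
Step 4. [col 1: V + F ≡ R (mod 10)] column 1: given V=4, R=2, carry-in 0, and digits 1,2,4 already taken and all letters distinct, V+F≡R (mod 10) forces F=8 ⇒ F=8.
Step 5. [col 2: N + V ≡ Q (mod 10)] from column 2 (V=4, Q=1, carry-in 1, digits 1,2,4,8 already taken and all letters distinct): N must equal 6, so N=6.
Step 6. [col 3: Q + J ≡ Y (mod 10)] several values work for J in column 3 (Q + J ≡ Y (mod 10), carry-in 1); try J=3. So J=3.
Step 7. [col 3: Q + J ≡ Y (mod 10)] in column 3 we have Q+J≡Y with carry-in 1; given Q=1, J=3 and digits 1,2,3,4,6,8 already taken and all letters distinct, that pins Y to 5 ⇒ Y=5.
Step 8. [col 4: J + G ≡ R (mod 10)] column 4: given J=3, R=2, carry-in 0, and digits 1,2,3,4,5,6,8 already taken and all letters distinct, J+G≡R (mod 10) forces G=9. So G=9.
Step 9. [col 5: G + W ≡ W (mod 10)] several values work for W in column 5 (G + W ≡ W (mod 10), carry-in 1); try W=0, so W=0.
Step 10. [col 6: F + P ≡ N (mod 10)] column 6: given F=8, N=6, carry-in 1, and digits 0,1,2,3,4,5,6,8,9 already taken and all letters distinct, F+P≡N (mod 10) forces P=7, so P=7.

Answer: F=8, G=9, J=3, N=6, P=7, Q=1, R=2, V=4, W=0, Y=5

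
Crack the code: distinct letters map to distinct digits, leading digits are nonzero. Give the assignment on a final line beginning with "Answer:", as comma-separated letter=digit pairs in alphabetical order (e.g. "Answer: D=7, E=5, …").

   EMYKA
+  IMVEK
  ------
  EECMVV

Step 1. [E] the sum has 6 digits but both addends have 5; that extra leading digit E is the final carry, namely 1. So E=1.
Step 2. [col 1: A + K ≡ V (mod 10)] several values work for A in column 1 (A + K ≡ V (mod 10), carry-in 0); try A=2, so A=2.
Step 3. [col 1: A + K ≡ V (mod 10)] column 1 (A + K ≡ V (mod 10), carry-in 0) doesn't pin K yet; pick K=8 and continue, so K=8.
Step 4. [col 1: A + K ≡ V (mod 10)] column 1: given A=2, K=8, carry-in 0, and digits 1,2,8 already taken and all letters distinct, A+K≡V (mod 10) forces V=0, so V=0.
Step 5. [col 3: Y + V ≡ M (mod 10)] no forcing yet in column 3 (carry-in 1); Y=6 is free and consistent — try it, so Y=6.
Step 6. [col 3: Y + V ≡ M (mod 10)] column 3: given Y=6, V=0, carry-in 1, and digits 0,1,2,6,8 already taken and all letters distinct, Y+V≡M (mod 10) forces M=7. So M=7.
Step 7. [col 4: M + M ≡ C (mod 10)] column 4 reads M+M+carry(0)=C with M=7; with digits 0,1,2,6,7,8 already taken and all letters distinct, the only value for C is 4. So C=4.
Step 8. [col 5: E + I ≡ E (mod 10)] column 5 reads E+I+carry(1)=E with E=1; with digits 0,1,2,4,6,7,8 already taken and all letters distinct, the only value for I is 9 ⇒ I=9.

Answer: A=2, C=4, E=1, I=9, K=8, M=7, V=0, Y=6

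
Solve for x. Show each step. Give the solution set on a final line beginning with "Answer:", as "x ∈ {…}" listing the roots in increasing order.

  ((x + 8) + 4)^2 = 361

Step 1. [((x + 8) + 4)^2 = 361] 361 ≥ 0, LHS is (·)² — take ±√ ⇒ sqrt: (x + 8) + 4 = 19 or -19.
Step 2. [(x + 8) + 4 = 19 or -19] +4 is outermost — subtract 4 both sides, so sub: x + 8 = 15 or -23.
Step 3. [x + 8 = 15 or -23] +8 is outermost — subtract 8 both sides, so sub: x = 7 or -31.

Answer: x ∈ {-31, 7}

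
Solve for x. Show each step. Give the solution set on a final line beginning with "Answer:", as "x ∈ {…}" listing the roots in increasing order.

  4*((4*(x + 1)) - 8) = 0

Step 1. [4*((4*(x + 1)) - 8) = 0] divide by the outer 4. So div: (4*(x + 1)) - 8 = 0.
Step 2. [(4*(x + 1)) - 8 = 0] 8 comes off first (add 8), so sub: 4*(x + 1) = 8.
Step 3. [4*(x + 1) = 8] 4·(inner) — divide through by 4. So div: x + 1 = 2.
Step 4. [x + 1 = 2] subtract 1: x sits inside (… + 1), so sub: x = 1.

Answer: x ∈ {1}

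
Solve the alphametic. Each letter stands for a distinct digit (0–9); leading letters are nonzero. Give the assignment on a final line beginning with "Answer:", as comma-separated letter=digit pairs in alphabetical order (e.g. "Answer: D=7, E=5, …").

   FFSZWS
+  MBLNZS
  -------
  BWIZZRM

Step 1. [col 1: S + S ≡ M (mod 10)] no forcing yet in column 1 (carry-in 0); M=8 is free and consistent — try it ⇒ M=8.
Step 2. [col 1: S + S ≡ M (mod 10)] no forcing yet in column 1 (carry-in 0); S=4 is free and consistent — try it. So S=4.
Step 3. [col 2: W + Z ≡ R (mod 10)] several values work for W in column 2 (W + Z ≡ R (mod 10), carry-in 0); try W=3, so W=3.
Step 4. [B] adding two 6-digit numbers gives at most 6+1 digits, and here it does — B is that final carry and must be 1 ⇒ B=1.
Step 5. [col 2: W + Z ≡ R (mod 10)] no forcing yet in column 2 (carry-in 0); R=0 is free and consistent — try it, so R=0.
Step 6. [col 2: W + Z ≡ R (mod 10)] in column 2 we have W+Z≡R with carry-in 0; given W=3, R=0 and digits 0,1,3,4,8 already taken and all letters distinct, that pins Z to 7 ⇒ Z=7.
Step 7. [col 3: Z + N ≡ Z (mod 10)] column 3: given Z=7, carry-in 1, and digits 0,1,3,4,7,8 already taken and all letters distinct, Z+N≡Z (mod 10) forces N=9. So N=9.
Step 8. [col 4: S + L ≡ Z (mod 10)] column 4 reads S+L+carry(1)=Z with S=4, Z=7; with digits 0,1,3,4,7,8,9 already taken and all letters distinct, the only value for L is 2. So L=2.
Step 9. [col 5: F + B ≡ I (mod 10)] column 5: given B=1, carry-in 0, and digits 0,1,2,3,4,7,8,9 already taken and all letters distinct, F+B≡I (mod 10) forces I=6, so I=6.
Step 10. [col 5: F + B ≡ I (mod 10)] from column 5 (B=1, I=6, carry-in 0, digits 0,1,2,3,4,6,7,8,9 already taken and all letters distinct): F must equal 5 ⇒ F=5.

Answer: B=1, F=5, I=6, L=2, M=8, N=9, R=0, S=4, W=3, Z=7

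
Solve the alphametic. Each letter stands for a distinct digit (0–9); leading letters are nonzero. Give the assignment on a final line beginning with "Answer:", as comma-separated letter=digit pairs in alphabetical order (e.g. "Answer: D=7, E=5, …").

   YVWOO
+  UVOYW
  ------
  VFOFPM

Step 1. [col 1: O + W ≡ M (mod 10)] several values work for O in column 1 (O + W ≡ M (mod 10), carry-in 0); try O=2 ⇒ O=2.
Step 2. [col 1: O + W ≡ M (mod 10)] M=6 is one option consistent with column 1 (O + W ≡ M (mod 10), carry-in 0) — take it ⇒ M=6.
Step 3. [col 1: O + W ≡ M (mod 10)] from column 1 (O=2, M=6, carry-in 0, digits 2,6 already taken and all letters distinct): W must equal 4, so W=4.
Step 4. [col 2: O + Y ≡ P (mod 10)] no forcing yet in column 2 (carry-in 0); Y=8 is free and consistent — try it, so Y=8.
Step 5. [col 2: O + Y ≡ P (mod 10)] in column 2 we have O+Y≡P with carry-in 0; given O=2, Y=8 and digits 2,4,6,8 already taken and all letters distinct, that pins P to 0, so P=0.
Step 6. [col 3: W + O ≡ F (mod 10)] column 3: given W=4, O=2, carry-in 1, and digits 0,2,4,6,8 already taken and all letters distinct, W+O≡F (mod 10) forces F=7 ⇒ F=7.
Step 7. [col 4: V + V ≡ O (mod 10)] in column 4 we have V+V≡O with carry-in 0; given O=2 and digits 0,2,4,6,7,8 already taken and all letters distinct, that pins V to 1. So V=1.
Step 8. [col 5: Y + U ≡ F (mod 10)] column 5 reads Y+U+carry(0)=F with Y=8, F=7; with digits 0,1,2,4,6,7,8 already taken and all letters distinct, the only value for U is 9 ⇒ U=9.

Answer: F=7, M=6, O=2, P=0, U=9, V=1, W=4, Y=8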